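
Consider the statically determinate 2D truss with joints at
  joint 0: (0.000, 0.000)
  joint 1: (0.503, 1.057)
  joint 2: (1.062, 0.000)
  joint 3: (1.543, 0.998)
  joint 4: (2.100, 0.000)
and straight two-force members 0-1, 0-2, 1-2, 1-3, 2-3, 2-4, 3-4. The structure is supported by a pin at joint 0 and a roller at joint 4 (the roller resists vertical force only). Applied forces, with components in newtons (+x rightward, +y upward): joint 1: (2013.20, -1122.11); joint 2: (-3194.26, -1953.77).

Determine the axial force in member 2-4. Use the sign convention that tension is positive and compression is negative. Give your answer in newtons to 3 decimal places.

N=5 nodes, M=7 members, R=3 reactions → 2N=10, M+R=10
member 0 (0-1): L=1.1706, (cx,cy)=(0.4297,0.9030)
member 1 (0-2): L=1.0620, (cx,cy)=(1.0000,0.0000)
member 2 (1-2): L=1.1957, (cx,cy)=(0.4675,-0.8840)
member 3 (1-3): L=1.0417, (cx,cy)=(0.9984,-0.0566)
member 4 (2-3): L=1.1079, (cx,cy)=(0.4342,0.9008)
member 5 (2-4): L=1.0380, (cx,cy)=(1.0000,0.0000)
member 6 (3-4): L=1.1429, (cx,cy)=(0.4874,-0.8732)
solve A·x = −loads:
  F[0-1] = -892.3297 N (compression)
  F[0-2] = -797.6246 N (compression)
  F[1-2] = -210.3855 N (compression)
  F[1-3] = -2301.9748 N (compression)
  F[2-3] = +2375.3037 N (tension)
  F[2-4] = +1266.9976 N (tension)
  F[3-4] = -2599.7659 N (compression)
  Rx@0 = +1181.0600 N
  Ry@0 = +805.7479 N
  Ry@4 = +2270.1321 N

1266.998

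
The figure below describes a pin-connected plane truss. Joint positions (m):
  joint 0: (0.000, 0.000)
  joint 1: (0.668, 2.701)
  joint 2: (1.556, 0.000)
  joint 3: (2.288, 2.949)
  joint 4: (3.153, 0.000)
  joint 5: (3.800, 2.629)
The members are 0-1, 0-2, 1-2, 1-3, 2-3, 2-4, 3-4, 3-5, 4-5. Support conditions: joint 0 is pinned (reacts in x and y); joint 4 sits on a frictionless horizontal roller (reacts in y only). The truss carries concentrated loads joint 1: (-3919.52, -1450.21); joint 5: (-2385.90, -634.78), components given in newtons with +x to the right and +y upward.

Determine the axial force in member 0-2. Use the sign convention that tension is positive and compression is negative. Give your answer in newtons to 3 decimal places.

-4732.559

N=6 nodes, M=9 members, R=3 reactions → 2N=12, M+R=12
member 0 (0-1): L=2.7824, (cx,cy)=(0.2401,0.9708)
member 1 (0-2): L=1.5560, (cx,cy)=(1.0000,0.0000)
member 2 (1-2): L=2.8432, (cx,cy)=(0.3123,-0.9500)
member 3 (1-3): L=1.6389, (cx,cy)=(0.9885,0.1513)
member 4 (2-3): L=3.0385, (cx,cy)=(0.2409,0.9705)
member 5 (2-4): L=1.5970, (cx,cy)=(1.0000,0.0000)
member 6 (3-4): L=3.0732, (cx,cy)=(0.2815,-0.9596)
member 7 (3-5): L=1.5455, (cx,cy)=(0.9783,-0.2071)
member 8 (4-5): L=2.7074, (cx,cy)=(0.2390,0.9710)
solve A·x = −loads:
  F[0-1] = -6551.3387 N (compression)
  F[0-2] = -4732.5586 N (compression)
  F[1-2] = +5280.4366 N (tension)
  F[1-3] = +705.5924 N (tension)
  F[2-3] = -5168.5159 N (compression)
  F[2-4] = -1838.2245 N (compression)
  F[3-4] = +5583.7853 N (tension)
  F[3-5] = -2166.2399 N (compression)
  F[4-5] = -1115.6319 N (compression)
  Rx@0 = +6305.4200 N
  Ry@0 = +6359.7285 N
  Ry@4 = -4274.7385 N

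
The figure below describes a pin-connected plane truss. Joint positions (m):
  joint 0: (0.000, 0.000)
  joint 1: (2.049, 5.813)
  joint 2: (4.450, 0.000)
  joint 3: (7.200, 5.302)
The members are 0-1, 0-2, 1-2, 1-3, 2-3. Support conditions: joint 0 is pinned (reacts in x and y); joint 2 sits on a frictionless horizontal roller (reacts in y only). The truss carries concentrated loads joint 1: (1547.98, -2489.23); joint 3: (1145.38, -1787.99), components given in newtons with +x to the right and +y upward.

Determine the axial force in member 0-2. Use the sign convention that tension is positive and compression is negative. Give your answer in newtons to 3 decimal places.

N=4 nodes, M=5 members, R=3 reactions → 2N=8, M+R=8
member 0 (0-1): L=6.1636, (cx,cy)=(0.3324,0.9431)
member 1 (0-2): L=4.4500, (cx,cy)=(1.0000,0.0000)
member 2 (1-2): L=6.2893, (cx,cy)=(0.3818,-0.9243)
member 3 (1-3): L=5.1763, (cx,cy)=(0.9951,-0.0987)
member 4 (2-3): L=5.9727, (cx,cy)=(0.4604,0.8877)
solve A·x = −loads:
  F[0-1] = +3338.5409 N (tension)
  F[0-2] = +1583.5015 N (tension)
  F[1-2] = -6311.4691 N (compression)
  F[1-3] = +1981.0039 N (tension)
  F[2-3] = -1793.8815 N (compression)
  Rx@0 = -2693.3600 N
  Ry@0 = -3148.6615 N
  Ry@2 = +7425.8815 N

1583.502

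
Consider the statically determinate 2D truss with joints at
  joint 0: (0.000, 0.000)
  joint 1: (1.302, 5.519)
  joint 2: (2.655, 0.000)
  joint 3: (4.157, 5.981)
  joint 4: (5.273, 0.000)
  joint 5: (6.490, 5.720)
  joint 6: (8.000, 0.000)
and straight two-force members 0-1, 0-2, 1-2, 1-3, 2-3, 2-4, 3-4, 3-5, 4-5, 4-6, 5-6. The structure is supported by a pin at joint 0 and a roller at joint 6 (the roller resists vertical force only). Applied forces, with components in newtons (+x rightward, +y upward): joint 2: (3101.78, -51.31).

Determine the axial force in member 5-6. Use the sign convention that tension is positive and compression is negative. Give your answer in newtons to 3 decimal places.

-17.612

N=7 nodes, M=11 members, R=3 reactions → 2N=14, M+R=14
member 0 (0-1): L=5.6705, (cx,cy)=(0.2296,0.9733)
member 1 (0-2): L=2.6550, (cx,cy)=(1.0000,0.0000)
member 2 (1-2): L=5.6824, (cx,cy)=(0.2381,-0.9712)
member 3 (1-3): L=2.8921, (cx,cy)=(0.9872,0.1597)
member 4 (2-3): L=6.1667, (cx,cy)=(0.2436,0.9699)
member 5 (2-4): L=2.6180, (cx,cy)=(1.0000,0.0000)
member 6 (3-4): L=6.0842, (cx,cy)=(0.1834,-0.9830)
member 7 (3-5): L=2.3476, (cx,cy)=(0.9938,-0.1112)
member 8 (4-5): L=5.8480, (cx,cy)=(0.2081,0.9781)
member 9 (4-6): L=2.7270, (cx,cy)=(1.0000,0.0000)
member 10 (5-6): L=5.9160, (cx,cy)=(0.2552,-0.9669)
solve A·x = −loads:
  F[0-1] = -35.2225 N (compression)
  F[0-2] = +3109.8674 N (tension)
  F[1-2] = +32.6537 N (tension)
  F[1-3] = -16.0687 N (compression)
  F[2-3] = +20.2038 N (tension)
  F[2-4] = +10.9414 N (tension)
  F[3-4] = -16.4200 N (compression)
  F[3-5] = -7.9790 N (compression)
  F[4-5] = +16.5027 N (tension)
  F[4-6] = +4.4953 N (tension)
  F[5-6] = -17.6119 N (compression)
  Rx@0 = -3101.7800 N
  Ry@0 = +34.2815 N
  Ry@6 = +17.0285 N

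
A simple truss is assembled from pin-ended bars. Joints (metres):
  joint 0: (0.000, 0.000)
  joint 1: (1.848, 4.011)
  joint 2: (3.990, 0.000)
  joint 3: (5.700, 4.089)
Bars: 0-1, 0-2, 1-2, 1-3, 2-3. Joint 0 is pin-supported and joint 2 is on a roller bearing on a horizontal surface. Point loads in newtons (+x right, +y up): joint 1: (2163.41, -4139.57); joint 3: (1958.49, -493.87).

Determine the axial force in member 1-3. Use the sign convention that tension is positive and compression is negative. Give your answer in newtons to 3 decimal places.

2183.962

N=4 nodes, M=5 members, R=3 reactions → 2N=8, M+R=8
member 0 (0-1): L=4.4162, (cx,cy)=(0.4185,0.9082)
member 1 (0-2): L=3.9900, (cx,cy)=(1.0000,0.0000)
member 2 (1-2): L=4.5471, (cx,cy)=(0.4711,-0.8821)
member 3 (1-3): L=3.8528, (cx,cy)=(0.9998,0.0202)
member 4 (2-3): L=4.4322, (cx,cy)=(0.3858,0.9226)
solve A·x = −loads:
  F[0-1] = +2390.6120 N (tension)
  F[0-2] = +3121.5365 N (tension)
  F[1-2] = -7104.2053 N (compression)
  F[1-3] = +2183.9619 N (tension)
  F[2-3] = -583.2417 N (compression)
  Rx@0 = -4121.9000 N
  Ry@0 = -2171.2436 N
  Ry@2 = +6804.6836 N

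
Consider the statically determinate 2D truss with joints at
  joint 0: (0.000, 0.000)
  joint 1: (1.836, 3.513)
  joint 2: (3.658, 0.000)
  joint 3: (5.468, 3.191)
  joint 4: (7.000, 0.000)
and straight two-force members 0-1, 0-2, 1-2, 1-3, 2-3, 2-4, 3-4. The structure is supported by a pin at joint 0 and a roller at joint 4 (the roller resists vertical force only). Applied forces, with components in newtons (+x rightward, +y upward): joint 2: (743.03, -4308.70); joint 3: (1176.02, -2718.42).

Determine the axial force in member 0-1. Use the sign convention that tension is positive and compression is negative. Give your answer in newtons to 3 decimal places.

-2387.497

N=5 nodes, M=7 members, R=3 reactions → 2N=10, M+R=10
member 0 (0-1): L=3.9638, (cx,cy)=(0.4632,0.8863)
member 1 (0-2): L=3.6580, (cx,cy)=(1.0000,0.0000)
member 2 (1-2): L=3.9574, (cx,cy)=(0.4604,-0.8877)
member 3 (1-3): L=3.6462, (cx,cy)=(0.9961,-0.0883)
member 4 (2-3): L=3.6686, (cx,cy)=(0.4934,0.8698)
member 5 (2-4): L=3.3420, (cx,cy)=(1.0000,0.0000)
member 6 (3-4): L=3.5397, (cx,cy)=(0.4328,-0.9015)
solve A·x = −loads:
  F[0-1] = -2387.4971 N (compression)
  F[0-2] = +3024.9068 N (tension)
  F[1-2] = +2614.2526 N (tension)
  F[1-3] = -2318.5320 N (compression)
  F[2-3] = +2285.5483 N (tension)
  F[2-4] = +2357.8565 N (tension)
  F[3-4] = -5447.8553 N (compression)
  Rx@0 = -1919.0500 N
  Ry@0 = +2115.9450 N
  Ry@4 = +4911.1750 N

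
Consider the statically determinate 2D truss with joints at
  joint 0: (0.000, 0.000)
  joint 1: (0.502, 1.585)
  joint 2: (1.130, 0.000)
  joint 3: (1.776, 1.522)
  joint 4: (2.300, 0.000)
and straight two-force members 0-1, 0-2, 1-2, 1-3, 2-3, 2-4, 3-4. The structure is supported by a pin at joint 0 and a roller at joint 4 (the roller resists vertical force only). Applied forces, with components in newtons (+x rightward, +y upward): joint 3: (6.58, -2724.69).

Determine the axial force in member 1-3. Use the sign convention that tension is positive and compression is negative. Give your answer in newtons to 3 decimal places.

N=5 nodes, M=7 members, R=3 reactions → 2N=10, M+R=10
member 0 (0-1): L=1.6626, (cx,cy)=(0.3019,0.9533)
member 1 (0-2): L=1.1300, (cx,cy)=(1.0000,0.0000)
member 2 (1-2): L=1.7049, (cx,cy)=(0.3684,-0.9297)
member 3 (1-3): L=1.2756, (cx,cy)=(0.9988,-0.0494)
member 4 (2-3): L=1.6534, (cx,cy)=(0.3907,0.9205)
member 5 (2-4): L=1.1700, (cx,cy)=(1.0000,0.0000)
member 6 (3-4): L=1.6097, (cx,cy)=(0.3255,-0.9455)
solve A·x = −loads:
  F[0-1] = -646.5785 N (compression)
  F[0-2] = +201.8061 N (tension)
  F[1-2] = +686.8633 N (tension)
  F[1-3] = -448.7832 N (compression)
  F[2-3] = -693.7053 N (compression)
  F[2-4] = +725.8498 N (tension)
  F[3-4] = -2229.7398 N (compression)
  Rx@0 = -6.5800 N
  Ry@0 = +616.4012 N
  Ry@4 = +2108.2888 N

-448.783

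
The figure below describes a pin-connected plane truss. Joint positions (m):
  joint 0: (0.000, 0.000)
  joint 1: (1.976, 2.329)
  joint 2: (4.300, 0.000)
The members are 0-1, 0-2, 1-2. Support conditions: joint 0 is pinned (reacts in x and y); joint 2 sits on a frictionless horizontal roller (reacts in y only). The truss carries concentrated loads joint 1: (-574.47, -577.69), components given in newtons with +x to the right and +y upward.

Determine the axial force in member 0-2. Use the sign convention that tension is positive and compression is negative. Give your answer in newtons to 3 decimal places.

N=3 nodes, M=3 members, R=3 reactions → 2N=6, M+R=6
member 0 (0-1): L=3.0543, (cx,cy)=(0.6470,0.7625)
member 1 (0-2): L=4.3000, (cx,cy)=(1.0000,0.0000)
member 2 (1-2): L=3.2902, (cx,cy)=(0.7063,-0.7079)
solve A·x = −loads:
  F[0-1] = -817.5040 N (compression)
  F[0-2] = -45.5822 N (compression)
  F[1-2] = +64.5324 N (tension)
  Rx@0 = +574.4700 N
  Ry@0 = +623.3703 N
  Ry@2 = -45.6803 N

-45.582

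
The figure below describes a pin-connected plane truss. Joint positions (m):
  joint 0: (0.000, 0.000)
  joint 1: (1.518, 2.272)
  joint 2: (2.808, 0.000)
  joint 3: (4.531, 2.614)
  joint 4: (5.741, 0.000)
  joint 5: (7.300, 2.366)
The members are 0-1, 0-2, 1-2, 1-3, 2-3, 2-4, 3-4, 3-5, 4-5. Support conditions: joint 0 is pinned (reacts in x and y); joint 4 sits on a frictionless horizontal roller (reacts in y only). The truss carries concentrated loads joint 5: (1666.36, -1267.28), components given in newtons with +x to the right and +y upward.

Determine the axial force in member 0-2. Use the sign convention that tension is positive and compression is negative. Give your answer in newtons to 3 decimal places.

977.592

N=6 nodes, M=9 members, R=3 reactions → 2N=12, M+R=12
member 0 (0-1): L=2.7325, (cx,cy)=(0.5555,0.8315)
member 1 (0-2): L=2.8080, (cx,cy)=(1.0000,0.0000)
member 2 (1-2): L=2.6127, (cx,cy)=(0.4937,-0.8696)
member 3 (1-3): L=3.0323, (cx,cy)=(0.9936,0.1128)
member 4 (2-3): L=3.1308, (cx,cy)=(0.5503,0.8349)
member 5 (2-4): L=2.9330, (cx,cy)=(1.0000,0.0000)
member 6 (3-4): L=2.8805, (cx,cy)=(0.4201,-0.9075)
member 7 (3-5): L=2.7801, (cx,cy)=(0.9960,-0.0892)
member 8 (4-5): L=2.8334, (cx,cy)=(0.5502,0.8350)
solve A·x = −loads:
  F[0-1] = +1239.8063 N (tension)
  F[0-2] = +977.5925 N (tension)
  F[1-2] = -1029.2246 N (compression)
  F[1-3] = +1204.6295 N (tension)
  F[2-3] = +1071.9594 N (tension)
  F[2-4] = -120.5295 N (compression)
  F[3-4] = -1369.0825 N (compression)
  F[3-5] = +2371.4554 N (tension)
  F[4-5] = -1264.3126 N (compression)
  Rx@0 = -1666.3600 N
  Ry@0 = -1030.8826 N
  Ry@4 = +2298.1626 N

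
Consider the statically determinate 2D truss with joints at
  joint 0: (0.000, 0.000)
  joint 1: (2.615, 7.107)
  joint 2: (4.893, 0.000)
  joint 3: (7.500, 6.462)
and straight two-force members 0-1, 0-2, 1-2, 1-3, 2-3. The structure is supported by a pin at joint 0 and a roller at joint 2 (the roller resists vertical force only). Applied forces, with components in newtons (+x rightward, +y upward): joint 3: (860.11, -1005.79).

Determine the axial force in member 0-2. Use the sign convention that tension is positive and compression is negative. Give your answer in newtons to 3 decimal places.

244.975

N=4 nodes, M=5 members, R=3 reactions → 2N=8, M+R=8
member 0 (0-1): L=7.5728, (cx,cy)=(0.3453,0.9385)
member 1 (0-2): L=4.8930, (cx,cy)=(1.0000,0.0000)
member 2 (1-2): L=7.4632, (cx,cy)=(0.3052,-0.9523)
member 3 (1-3): L=4.9274, (cx,cy)=(0.9914,-0.1309)
member 4 (2-3): L=6.9681, (cx,cy)=(0.3741,0.9274)
solve A·x = −loads:
  F[0-1] = +1781.3790 N (tension)
  F[0-2] = +244.9754 N (tension)
  F[1-2] = -1922.2242 N (compression)
  F[1-3] = +1212.2914 N (tension)
  F[2-3] = -913.4396 N (compression)
  Rx@0 = -860.1100 N
  Ry@0 = -1671.8016 N
  Ry@2 = +2677.5916 N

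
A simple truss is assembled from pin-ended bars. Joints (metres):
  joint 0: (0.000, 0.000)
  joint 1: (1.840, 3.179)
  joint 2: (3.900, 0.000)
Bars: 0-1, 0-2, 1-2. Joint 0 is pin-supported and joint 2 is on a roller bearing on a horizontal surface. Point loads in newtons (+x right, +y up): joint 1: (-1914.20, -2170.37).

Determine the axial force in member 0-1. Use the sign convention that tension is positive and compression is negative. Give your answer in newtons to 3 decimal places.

-3127.411

N=3 nodes, M=3 members, R=3 reactions → 2N=6, M+R=6
member 0 (0-1): L=3.6731, (cx,cy)=(0.5009,0.8655)
member 1 (0-2): L=3.9000, (cx,cy)=(1.0000,0.0000)
member 2 (1-2): L=3.7881, (cx,cy)=(0.5438,-0.8392)
solve A·x = −loads:
  F[0-1] = -3127.4115 N (compression)
  F[0-2] = -347.5555 N (compression)
  F[1-2] = +639.1127 N (tension)
  Rx@0 = +1914.2000 N
  Ry@0 = +2706.7190 N
  Ry@2 = -536.3490 N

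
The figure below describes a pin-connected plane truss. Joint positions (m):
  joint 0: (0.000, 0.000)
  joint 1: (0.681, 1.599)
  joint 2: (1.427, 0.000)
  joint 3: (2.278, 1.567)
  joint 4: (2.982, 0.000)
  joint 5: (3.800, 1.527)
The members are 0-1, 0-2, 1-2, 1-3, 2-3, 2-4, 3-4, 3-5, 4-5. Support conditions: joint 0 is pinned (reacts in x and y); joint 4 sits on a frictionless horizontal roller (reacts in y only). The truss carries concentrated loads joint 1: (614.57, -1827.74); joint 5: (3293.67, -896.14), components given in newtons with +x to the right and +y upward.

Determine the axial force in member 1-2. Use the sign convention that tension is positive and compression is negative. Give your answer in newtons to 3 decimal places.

N=6 nodes, M=9 members, R=3 reactions → 2N=12, M+R=12
member 0 (0-1): L=1.7380, (cx,cy)=(0.3918,0.9200)
member 1 (0-2): L=1.4270, (cx,cy)=(1.0000,0.0000)
member 2 (1-2): L=1.7645, (cx,cy)=(0.4228,-0.9062)
member 3 (1-3): L=1.5973, (cx,cy)=(0.9998,-0.0200)
member 4 (2-3): L=1.7832, (cx,cy)=(0.4772,0.8788)
member 5 (2-4): L=1.5550, (cx,cy)=(1.0000,0.0000)
member 6 (3-4): L=1.7179, (cx,cy)=(0.4098,-0.9122)
member 7 (3-5): L=1.5225, (cx,cy)=(0.9997,-0.0263)
member 8 (4-5): L=1.7323, (cx,cy)=(0.4722,0.8815)
solve A·x = −loads:
  F[0-1] = +925.6431 N (tension)
  F[0-2] = +3545.5406 N (tension)
  F[1-2] = -2978.8953 N (compression)
  F[1-3] = +1007.7859 N (tension)
  F[2-3] = +3071.9590 N (tension)
  F[2-4] = +820.0235 N (tension)
  F[3-4] = -3044.5641 N (compression)
  F[3-5] = +3722.6178 N (tension)
  F[4-5] = -905.6713 N (compression)
  Rx@0 = -3908.2400 N
  Ry@0 = -851.6245 N
  Ry@4 = +3575.5045 N

-2978.895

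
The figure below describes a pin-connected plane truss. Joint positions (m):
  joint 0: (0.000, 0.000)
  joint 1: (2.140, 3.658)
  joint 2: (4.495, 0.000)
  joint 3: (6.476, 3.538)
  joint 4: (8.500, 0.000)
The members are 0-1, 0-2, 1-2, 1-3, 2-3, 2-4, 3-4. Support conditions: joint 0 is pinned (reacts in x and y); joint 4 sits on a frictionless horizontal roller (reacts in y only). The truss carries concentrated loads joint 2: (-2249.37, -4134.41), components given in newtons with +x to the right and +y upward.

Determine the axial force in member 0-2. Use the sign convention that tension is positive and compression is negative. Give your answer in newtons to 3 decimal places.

-1109.731

N=5 nodes, M=7 members, R=3 reactions → 2N=10, M+R=10
member 0 (0-1): L=4.2380, (cx,cy)=(0.5050,0.8631)
member 1 (0-2): L=4.4950, (cx,cy)=(1.0000,0.0000)
member 2 (1-2): L=4.3505, (cx,cy)=(0.5413,-0.8408)
member 3 (1-3): L=4.3377, (cx,cy)=(0.9996,-0.0277)
member 4 (2-3): L=4.0548, (cx,cy)=(0.4886,0.8725)
member 5 (2-4): L=4.0050, (cx,cy)=(1.0000,0.0000)
member 6 (3-4): L=4.0760, (cx,cy)=(0.4966,-0.8680)
solve A·x = −loads:
  F[0-1] = -2256.9057 N (compression)
  F[0-2] = -1109.7312 N (compression)
  F[1-2] = +2397.0497 N (tension)
  F[1-3] = -2438.1311 N (compression)
  F[2-3] = +2428.4666 N (tension)
  F[2-4] = +1250.7687 N (tension)
  F[3-4] = -2518.8589 N (compression)
  Rx@0 = +2249.3700 N
  Ry@0 = +1948.0367 N
  Ry@4 = +2186.3733 N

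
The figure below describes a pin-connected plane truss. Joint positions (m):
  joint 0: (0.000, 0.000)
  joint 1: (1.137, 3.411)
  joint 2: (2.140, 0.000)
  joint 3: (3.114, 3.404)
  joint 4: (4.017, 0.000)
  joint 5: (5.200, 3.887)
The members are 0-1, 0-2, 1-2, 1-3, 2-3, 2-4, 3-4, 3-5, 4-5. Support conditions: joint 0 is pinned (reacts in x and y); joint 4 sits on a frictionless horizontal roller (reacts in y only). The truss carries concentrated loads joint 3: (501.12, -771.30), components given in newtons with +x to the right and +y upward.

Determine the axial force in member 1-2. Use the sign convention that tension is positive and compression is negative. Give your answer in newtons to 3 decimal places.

-262.484

N=6 nodes, M=9 members, R=3 reactions → 2N=12, M+R=12
member 0 (0-1): L=3.5955, (cx,cy)=(0.3162,0.9487)
member 1 (0-2): L=2.1400, (cx,cy)=(1.0000,0.0000)
member 2 (1-2): L=3.5554, (cx,cy)=(0.2821,-0.9594)
member 3 (1-3): L=1.9770, (cx,cy)=(1.0000,-0.0035)
member 4 (2-3): L=3.5406, (cx,cy)=(0.2751,0.9614)
member 5 (2-4): L=1.8770, (cx,cy)=(1.0000,0.0000)
member 6 (3-4): L=3.5217, (cx,cy)=(0.2564,-0.9666)
member 7 (3-5): L=2.1412, (cx,cy)=(0.9742,0.2256)
member 8 (4-5): L=4.0630, (cx,cy)=(0.2912,0.9567)
solve A·x = −loads:
  F[0-1] = +264.8558 N (tension)
  F[0-2] = +417.3652 N (tension)
  F[1-2] = -262.4842 N (compression)
  F[1-3] = +157.8040 N (tension)
  F[2-3] = +261.9289 N (tension)
  F[2-4] = +271.2619 N (tension)
  F[3-4] = -1057.9323 N (compression)
  F[3-5] = +0.0000 N (tension)
  F[4-5] = -0.0000 N (compression)
  Rx@0 = -501.1200 N
  Ry@0 = -251.2643 N
  Ry@4 = +1022.5643 N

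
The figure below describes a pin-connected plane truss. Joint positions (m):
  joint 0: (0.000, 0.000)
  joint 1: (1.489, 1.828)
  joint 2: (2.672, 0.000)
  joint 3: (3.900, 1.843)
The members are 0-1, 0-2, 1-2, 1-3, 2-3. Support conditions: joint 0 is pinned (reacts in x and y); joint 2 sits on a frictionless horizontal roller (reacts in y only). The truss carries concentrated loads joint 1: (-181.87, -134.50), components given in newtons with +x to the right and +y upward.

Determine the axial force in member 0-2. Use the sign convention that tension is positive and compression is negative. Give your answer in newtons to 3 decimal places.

N=4 nodes, M=5 members, R=3 reactions → 2N=8, M+R=8
member 0 (0-1): L=2.3577, (cx,cy)=(0.6316,0.7753)
member 1 (0-2): L=2.6720, (cx,cy)=(1.0000,0.0000)
member 2 (1-2): L=2.1774, (cx,cy)=(0.5433,-0.8395)
member 3 (1-3): L=2.4110, (cx,cy)=(1.0000,0.0062)
member 4 (2-3): L=2.2146, (cx,cy)=(0.5545,0.8322)
solve A·x = −loads:
  F[0-1] = -237.2800 N (compression)
  F[0-2] = -32.0157 N (compression)
  F[1-2] = +58.9274 N (tension)
  F[1-3] = -0.0000 N (compression)
  F[2-3] = -0.0000 N (compression)
  Rx@0 = +181.8700 N
  Ry@0 = +183.9715 N
  Ry@2 = -49.4715 N

-32.016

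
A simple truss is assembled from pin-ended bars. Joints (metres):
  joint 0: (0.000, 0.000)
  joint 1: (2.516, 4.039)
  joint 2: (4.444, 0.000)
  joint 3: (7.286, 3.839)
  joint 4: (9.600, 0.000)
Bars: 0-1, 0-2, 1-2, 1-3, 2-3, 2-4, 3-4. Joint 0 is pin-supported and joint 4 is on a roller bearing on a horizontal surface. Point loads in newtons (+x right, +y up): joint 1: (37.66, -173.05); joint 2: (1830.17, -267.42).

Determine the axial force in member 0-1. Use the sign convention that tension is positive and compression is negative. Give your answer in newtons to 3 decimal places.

N=5 nodes, M=7 members, R=3 reactions → 2N=10, M+R=10
member 0 (0-1): L=4.7585, (cx,cy)=(0.5287,0.8488)
member 1 (0-2): L=4.4440, (cx,cy)=(1.0000,0.0000)
member 2 (1-2): L=4.4756, (cx,cy)=(0.4308,-0.9025)
member 3 (1-3): L=4.7742, (cx,cy)=(0.9991,-0.0419)
member 4 (2-3): L=4.7765, (cx,cy)=(0.5950,0.8037)
member 5 (2-4): L=5.1560, (cx,cy)=(1.0000,0.0000)
member 6 (3-4): L=4.4825, (cx,cy)=(0.5162,-0.8564)
solve A·x = −loads:
  F[0-1] = -300.9922 N (compression)
  F[0-2] = +2026.9744 N (tension)
  F[1-2] = +102.5340 N (tension)
  F[1-3] = -241.1861 N (compression)
  F[2-3] = +217.5956 N (tension)
  F[2-4] = +111.5056 N (tension)
  F[3-4] = -215.9984 N (compression)
  Rx@0 = -1867.8300 N
  Ry@0 = +255.4786 N
  Ry@4 = +184.9914 N

-300.992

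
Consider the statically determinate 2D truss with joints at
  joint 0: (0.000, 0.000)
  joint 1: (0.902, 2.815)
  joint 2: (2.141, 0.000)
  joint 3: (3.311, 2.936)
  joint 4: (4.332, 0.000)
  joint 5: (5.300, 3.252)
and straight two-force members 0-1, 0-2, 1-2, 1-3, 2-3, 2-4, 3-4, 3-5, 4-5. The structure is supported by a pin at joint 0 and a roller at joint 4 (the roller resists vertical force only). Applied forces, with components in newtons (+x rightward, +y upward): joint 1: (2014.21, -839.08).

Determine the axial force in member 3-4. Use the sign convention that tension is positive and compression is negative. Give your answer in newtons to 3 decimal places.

-1570.722

N=6 nodes, M=9 members, R=3 reactions → 2N=12, M+R=12
member 0 (0-1): L=2.9560, (cx,cy)=(0.3051,0.9523)
member 1 (0-2): L=2.1410, (cx,cy)=(1.0000,0.0000)
member 2 (1-2): L=3.0756, (cx,cy)=(0.4028,-0.9153)
member 3 (1-3): L=2.4120, (cx,cy)=(0.9987,0.0502)
member 4 (2-3): L=3.1605, (cx,cy)=(0.3702,0.9290)
member 5 (2-4): L=2.1910, (cx,cy)=(1.0000,0.0000)
member 6 (3-4): L=3.1085, (cx,cy)=(0.3285,-0.9445)
member 7 (3-5): L=2.0139, (cx,cy)=(0.9876,0.1569)
member 8 (4-5): L=3.3930, (cx,cy)=(0.2853,0.9584)
solve A·x = −loads:
  F[0-1] = +676.7739 N (tension)
  F[0-2] = +1807.6965 N (tension)
  F[1-2] = -1682.9194 N (compression)
  F[1-3] = -1131.1607 N (compression)
  F[2-3] = +1658.1203 N (tension)
  F[2-4] = +515.9166 N (tension)
  F[3-4] = -1570.7220 N (compression)
  F[3-5] = -0.0000 N (compression)
  F[4-5] = -0.0000 N (compression)
  Rx@0 = -2014.2100 N
  Ry@0 = -644.4960 N
  Ry@4 = +1483.5760 N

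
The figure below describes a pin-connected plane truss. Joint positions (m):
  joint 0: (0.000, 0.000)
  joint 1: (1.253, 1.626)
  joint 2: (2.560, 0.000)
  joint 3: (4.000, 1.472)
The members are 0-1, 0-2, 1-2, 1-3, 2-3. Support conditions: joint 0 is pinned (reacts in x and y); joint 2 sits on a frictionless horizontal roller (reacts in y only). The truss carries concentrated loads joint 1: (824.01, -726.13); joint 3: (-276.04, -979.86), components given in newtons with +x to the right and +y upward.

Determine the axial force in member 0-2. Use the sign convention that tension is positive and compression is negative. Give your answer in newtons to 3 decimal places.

127.915

N=4 nodes, M=5 members, R=3 reactions → 2N=8, M+R=8
member 0 (0-1): L=2.0528, (cx,cy)=(0.6104,0.7921)
member 1 (0-2): L=2.5600, (cx,cy)=(1.0000,0.0000)
member 2 (1-2): L=2.0862, (cx,cy)=(0.6265,-0.7794)
member 3 (1-3): L=2.7513, (cx,cy)=(0.9984,-0.0560)
member 4 (2-3): L=2.0592, (cx,cy)=(0.6993,0.7148)
solve A·x = −loads:
  F[0-1] = +688.1719 N (tension)
  F[0-2] = +127.9145 N (tension)
  F[1-2] = -1677.5403 N (compression)
  F[1-3] = +648.0498 N (tension)
  F[2-3] = -1320.0079 N (compression)
  Rx@0 = -547.9700 N
  Ry@0 = -545.0999 N
  Ry@2 = +2251.0899 N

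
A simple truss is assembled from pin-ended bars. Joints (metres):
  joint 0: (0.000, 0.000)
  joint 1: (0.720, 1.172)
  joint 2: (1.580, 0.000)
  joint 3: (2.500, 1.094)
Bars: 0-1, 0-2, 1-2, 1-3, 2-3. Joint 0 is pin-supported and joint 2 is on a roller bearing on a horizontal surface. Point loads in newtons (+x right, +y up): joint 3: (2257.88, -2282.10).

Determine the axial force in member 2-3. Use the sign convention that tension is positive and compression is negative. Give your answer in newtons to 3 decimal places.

-2751.130

N=4 nodes, M=5 members, R=3 reactions → 2N=8, M+R=8
member 0 (0-1): L=1.3755, (cx,cy)=(0.5234,0.8521)
member 1 (0-2): L=1.5800, (cx,cy)=(1.0000,0.0000)
member 2 (1-2): L=1.4537, (cx,cy)=(0.5916,-0.8062)
member 3 (1-3): L=1.7817, (cx,cy)=(0.9990,-0.0438)
member 4 (2-3): L=1.4294, (cx,cy)=(0.6436,0.7653)
solve A·x = −loads:
  F[0-1] = +3394.3547 N (tension)
  F[0-2] = +481.1109 N (tension)
  F[1-2] = -3806.2558 N (compression)
  F[1-3] = +4032.4245 N (tension)
  F[2-3] = -2751.1302 N (compression)
  Rx@0 = -2257.8800 N
  Ry@0 = -2892.1853 N
  Ry@2 = +5174.2853 N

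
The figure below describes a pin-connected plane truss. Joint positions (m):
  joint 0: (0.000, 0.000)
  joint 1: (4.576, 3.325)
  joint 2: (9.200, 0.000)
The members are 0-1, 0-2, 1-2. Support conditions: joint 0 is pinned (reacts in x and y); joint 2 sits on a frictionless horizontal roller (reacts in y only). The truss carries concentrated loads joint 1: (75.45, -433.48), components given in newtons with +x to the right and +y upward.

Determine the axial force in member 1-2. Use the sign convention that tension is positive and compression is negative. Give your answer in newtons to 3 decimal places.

N=3 nodes, M=3 members, R=3 reactions → 2N=6, M+R=6
member 0 (0-1): L=5.6564, (cx,cy)=(0.8090,0.5878)
member 1 (0-2): L=9.2000, (cx,cy)=(1.0000,0.0000)
member 2 (1-2): L=5.6953, (cx,cy)=(0.8119,-0.5838)
solve A·x = −loads:
  F[0-1] = -324.2500 N (compression)
  F[0-2] = +337.7645 N (tension)
  F[1-2] = -416.0222 N (compression)
  Rx@0 = -75.4500 N
  Ry@0 = +190.6022 N
  Ry@2 = +242.8778 N

-416.022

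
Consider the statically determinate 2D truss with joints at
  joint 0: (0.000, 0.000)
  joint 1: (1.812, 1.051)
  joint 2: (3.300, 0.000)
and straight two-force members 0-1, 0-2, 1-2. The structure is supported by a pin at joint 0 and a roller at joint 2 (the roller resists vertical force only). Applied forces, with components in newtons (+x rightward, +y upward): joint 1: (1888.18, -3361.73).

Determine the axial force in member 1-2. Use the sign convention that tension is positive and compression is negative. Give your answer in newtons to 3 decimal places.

N=3 nodes, M=3 members, R=3 reactions → 2N=6, M+R=6
member 0 (0-1): L=2.0947, (cx,cy)=(0.8650,0.5017)
member 1 (0-2): L=3.3000, (cx,cy)=(1.0000,0.0000)
member 2 (1-2): L=1.8217, (cx,cy)=(0.8168,-0.5769)
solve A·x = −loads:
  F[0-1] = -1822.6408 N (compression)
  F[0-2] = +3464.8060 N (tension)
  F[1-2] = -4241.9245 N (compression)
  Rx@0 = -1888.1800 N
  Ry@0 = +914.4779 N
  Ry@2 = +2447.2521 N

-4241.925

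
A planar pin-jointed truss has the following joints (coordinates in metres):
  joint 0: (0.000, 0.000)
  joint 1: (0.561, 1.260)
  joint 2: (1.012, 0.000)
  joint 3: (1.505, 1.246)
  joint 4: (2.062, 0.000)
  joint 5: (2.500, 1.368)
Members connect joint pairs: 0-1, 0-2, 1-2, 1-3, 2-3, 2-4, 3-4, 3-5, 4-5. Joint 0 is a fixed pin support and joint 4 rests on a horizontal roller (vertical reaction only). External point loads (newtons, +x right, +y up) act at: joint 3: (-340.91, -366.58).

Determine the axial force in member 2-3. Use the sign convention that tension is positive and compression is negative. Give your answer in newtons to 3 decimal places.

N=6 nodes, M=9 members, R=3 reactions → 2N=12, M+R=12
member 0 (0-1): L=1.3792, (cx,cy)=(0.4067,0.9135)
member 1 (0-2): L=1.0120, (cx,cy)=(1.0000,0.0000)
member 2 (1-2): L=1.3383, (cx,cy)=(0.3370,-0.9415)
member 3 (1-3): L=0.9441, (cx,cy)=(0.9999,-0.0148)
member 4 (2-3): L=1.3400, (cx,cy)=(0.3679,0.9299)
member 5 (2-4): L=1.0500, (cx,cy)=(1.0000,0.0000)
member 6 (3-4): L=1.3648, (cx,cy)=(0.4081,-0.9129)
member 7 (3-5): L=1.0025, (cx,cy)=(0.9926,0.1217)
member 8 (4-5): L=1.4364, (cx,cy)=(0.3049,0.9524)
solve A·x = −loads:
  F[0-1] = -333.8912 N (compression)
  F[0-2] = -205.1018 N (compression)
  F[1-2] = +327.8542 N (tension)
  F[1-3] = -246.3218 N (compression)
  F[2-3] = -331.9601 N (compression)
  F[2-4] = +27.5175 N (tension)
  F[3-4] = -67.4269 N (compression)
  F[3-5] = -0.0000 N (compression)
  F[4-5] = -0.0000 N (compression)
  Rx@0 = +340.9100 N
  Ry@0 = +305.0237 N
  Ry@4 = +61.5563 N

-331.960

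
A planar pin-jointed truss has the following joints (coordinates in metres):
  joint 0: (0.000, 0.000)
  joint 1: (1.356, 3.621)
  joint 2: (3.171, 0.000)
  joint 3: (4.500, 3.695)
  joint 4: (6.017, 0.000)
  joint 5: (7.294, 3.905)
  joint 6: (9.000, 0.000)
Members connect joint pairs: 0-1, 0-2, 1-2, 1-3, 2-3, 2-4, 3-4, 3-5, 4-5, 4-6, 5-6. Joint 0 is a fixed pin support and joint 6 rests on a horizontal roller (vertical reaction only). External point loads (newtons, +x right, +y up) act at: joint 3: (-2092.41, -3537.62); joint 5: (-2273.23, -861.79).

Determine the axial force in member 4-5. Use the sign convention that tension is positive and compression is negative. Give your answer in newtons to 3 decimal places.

N=7 nodes, M=11 members, R=3 reactions → 2N=14, M+R=14
member 0 (0-1): L=3.8666, (cx,cy)=(0.3507,0.9365)
member 1 (0-2): L=3.1710, (cx,cy)=(1.0000,0.0000)
member 2 (1-2): L=4.0504, (cx,cy)=(0.4481,-0.8940)
member 3 (1-3): L=3.1449, (cx,cy)=(0.9997,0.0235)
member 4 (2-3): L=3.9267, (cx,cy)=(0.3384,0.9410)
member 5 (2-4): L=2.8460, (cx,cy)=(1.0000,0.0000)
member 6 (3-4): L=3.9943, (cx,cy)=(0.3798,-0.9251)
member 7 (3-5): L=2.8019, (cx,cy)=(0.9972,0.0749)
member 8 (4-5): L=4.1085, (cx,cy)=(0.3108,0.9505)
member 9 (4-6): L=2.9830, (cx,cy)=(1.0000,0.0000)
member 10 (5-6): L=4.2614, (cx,cy)=(0.4003,-0.9164)
solve A·x = −loads:
  F[0-1] = -4033.7354 N (compression)
  F[0-2] = -2951.0160 N (compression)
  F[1-2] = +4139.4470 N (tension)
  F[1-3] = -3270.4247 N (compression)
  F[2-3] = -3932.6806 N (compression)
  F[2-4] = +234.8907 N (tension)
  F[3-4] = +53.9146 N (tension)
  F[3-5] = -2535.7292 N (compression)
  F[4-5] = -52.4739 N (compression)
  F[4-6] = +271.6770 N (tension)
  F[5-6] = -678.6178 N (compression)
  Rx@0 = +4365.6400 N
  Ry@0 = +3777.5469 N
  Ry@6 = +621.8631 N

-52.474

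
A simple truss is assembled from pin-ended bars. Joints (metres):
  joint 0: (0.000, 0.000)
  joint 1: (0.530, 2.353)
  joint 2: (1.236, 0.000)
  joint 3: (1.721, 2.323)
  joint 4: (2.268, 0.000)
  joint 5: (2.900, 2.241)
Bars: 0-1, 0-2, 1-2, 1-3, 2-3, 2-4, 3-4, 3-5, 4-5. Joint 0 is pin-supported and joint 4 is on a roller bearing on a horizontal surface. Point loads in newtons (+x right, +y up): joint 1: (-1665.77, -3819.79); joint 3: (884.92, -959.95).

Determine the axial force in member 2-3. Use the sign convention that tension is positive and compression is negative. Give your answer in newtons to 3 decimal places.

-145.483

N=6 nodes, M=9 members, R=3 reactions → 2N=12, M+R=12
member 0 (0-1): L=2.4120, (cx,cy)=(0.2197,0.9756)
member 1 (0-2): L=1.2360, (cx,cy)=(1.0000,0.0000)
member 2 (1-2): L=2.4566, (cx,cy)=(0.2874,-0.9578)
member 3 (1-3): L=1.1914, (cx,cy)=(0.9997,-0.0252)
member 4 (2-3): L=2.3731, (cx,cy)=(0.2044,0.9789)
member 5 (2-4): L=1.0320, (cx,cy)=(1.0000,0.0000)
member 6 (3-4): L=2.3865, (cx,cy)=(0.2292,-0.9734)
member 7 (3-5): L=1.1818, (cx,cy)=(0.9976,-0.0694)
member 8 (4-5): L=2.3284, (cx,cy)=(0.2714,0.9625)
solve A·x = −loads:
  F[0-1] = -4080.2267 N (compression)
  F[0-2] = +115.7353 N (tension)
  F[1-2] = +148.6842 N (tension)
  F[1-3] = +726.6854 N (tension)
  F[2-3] = -145.4827 N (compression)
  F[2-4] = +188.1980 N (tension)
  F[3-4] = -821.0981 N (compression)
  F[3-5] = -0.0000 N (compression)
  F[4-5] = +0.0000 N (tension)
  Rx@0 = +780.8500 N
  Ry@0 = +3980.5006 N
  Ry@4 = +799.2394 N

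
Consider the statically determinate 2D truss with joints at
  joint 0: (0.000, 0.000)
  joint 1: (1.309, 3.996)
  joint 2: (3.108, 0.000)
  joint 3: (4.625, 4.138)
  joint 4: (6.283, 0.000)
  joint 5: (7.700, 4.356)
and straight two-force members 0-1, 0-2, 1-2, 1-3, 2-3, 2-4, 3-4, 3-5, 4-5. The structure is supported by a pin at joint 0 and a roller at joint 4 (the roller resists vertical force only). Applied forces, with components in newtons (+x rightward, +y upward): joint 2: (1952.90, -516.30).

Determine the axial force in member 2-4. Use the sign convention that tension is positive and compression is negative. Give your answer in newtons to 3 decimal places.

N=6 nodes, M=9 members, R=3 reactions → 2N=12, M+R=12
member 0 (0-1): L=4.2049, (cx,cy)=(0.3113,0.9503)
member 1 (0-2): L=3.1080, (cx,cy)=(1.0000,0.0000)
member 2 (1-2): L=4.3823, (cx,cy)=(0.4105,-0.9119)
member 3 (1-3): L=3.3190, (cx,cy)=(0.9991,0.0428)
member 4 (2-3): L=4.4073, (cx,cy)=(0.3442,0.9389)
member 5 (2-4): L=3.1750, (cx,cy)=(1.0000,0.0000)
member 6 (3-4): L=4.4578, (cx,cy)=(0.3719,-0.9283)
member 7 (3-5): L=3.0827, (cx,cy)=(0.9975,0.0707)
member 8 (4-5): L=4.5807, (cx,cy)=(0.3093,0.9510)
solve A·x = −loads:
  F[0-1] = -274.5446 N (compression)
  F[0-2] = +2038.3659 N (tension)
  F[1-2] = +276.7742 N (tension)
  F[1-3] = -199.2687 N (compression)
  F[2-3] = +281.0989 N (tension)
  F[2-4] = +102.3317 N (tension)
  F[3-4] = -275.1354 N (compression)
  F[3-5] = -0.0000 N (compression)
  F[4-5] = -0.0000 N (compression)
  Rx@0 = -1952.9000 N
  Ry@0 = +260.9028 N
  Ry@4 = +255.3972 N

102.332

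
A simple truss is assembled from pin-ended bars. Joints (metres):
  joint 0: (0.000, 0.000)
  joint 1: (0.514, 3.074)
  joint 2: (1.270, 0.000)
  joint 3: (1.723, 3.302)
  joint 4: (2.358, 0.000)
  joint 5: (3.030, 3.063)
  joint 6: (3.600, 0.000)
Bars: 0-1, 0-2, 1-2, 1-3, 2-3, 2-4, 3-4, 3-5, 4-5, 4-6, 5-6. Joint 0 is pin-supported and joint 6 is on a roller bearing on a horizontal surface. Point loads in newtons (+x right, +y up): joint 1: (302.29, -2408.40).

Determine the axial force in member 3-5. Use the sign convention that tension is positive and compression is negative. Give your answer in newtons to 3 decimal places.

-238.573

N=7 nodes, M=11 members, R=3 reactions → 2N=14, M+R=14
member 0 (0-1): L=3.1167, (cx,cy)=(0.1649,0.9863)
member 1 (0-2): L=1.2700, (cx,cy)=(1.0000,0.0000)
member 2 (1-2): L=3.1656, (cx,cy)=(0.2388,-0.9711)
member 3 (1-3): L=1.2303, (cx,cy)=(0.9827,0.1853)
member 4 (2-3): L=3.3329, (cx,cy)=(0.1359,0.9907)
member 5 (2-4): L=1.0880, (cx,cy)=(1.0000,0.0000)
member 6 (3-4): L=3.3625, (cx,cy)=(0.1888,-0.9820)
member 7 (3-5): L=1.3287, (cx,cy)=(0.9837,-0.1799)
member 8 (4-5): L=3.1358, (cx,cy)=(0.2143,0.9768)
member 9 (4-6): L=1.2420, (cx,cy)=(1.0000,0.0000)
member 10 (5-6): L=3.1156, (cx,cy)=(0.1830,-0.9831)
solve A·x = −loads:
  F[0-1] = -1831.4904 N (compression)
  F[0-2] = +604.3381 N (tension)
  F[1-2] = -704.6119 N (compression)
  F[1-3] = -443.7509 N (compression)
  F[2-3] = +690.6324 N (tension)
  F[2-4] = +342.1961 N (tension)
  F[3-4] = -569.3178 N (compression)
  F[3-5] = -238.5734 N (compression)
  F[4-5] = +572.3707 N (tension)
  F[4-6] = +112.0252 N (tension)
  F[5-6] = -612.3229 N (compression)
  Rx@0 = -302.2900 N
  Ry@0 = +1806.4119 N
  Ry@6 = +601.9881 N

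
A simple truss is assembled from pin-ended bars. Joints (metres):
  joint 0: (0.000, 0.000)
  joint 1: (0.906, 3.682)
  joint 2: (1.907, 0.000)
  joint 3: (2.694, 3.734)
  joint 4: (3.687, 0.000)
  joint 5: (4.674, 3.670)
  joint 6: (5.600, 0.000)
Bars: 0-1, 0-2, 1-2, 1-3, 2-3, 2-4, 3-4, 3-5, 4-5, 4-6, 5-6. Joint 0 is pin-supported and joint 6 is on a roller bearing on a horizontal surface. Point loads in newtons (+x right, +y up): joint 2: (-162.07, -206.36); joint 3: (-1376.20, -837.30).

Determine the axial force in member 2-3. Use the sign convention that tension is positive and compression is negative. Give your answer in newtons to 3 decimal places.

-1287.289

N=7 nodes, M=11 members, R=3 reactions → 2N=14, M+R=14
member 0 (0-1): L=3.7918, (cx,cy)=(0.2389,0.9710)
member 1 (0-2): L=1.9070, (cx,cy)=(1.0000,0.0000)
member 2 (1-2): L=3.8156, (cx,cy)=(0.2623,-0.9650)
member 3 (1-3): L=1.7888, (cx,cy)=(0.9996,0.0291)
member 4 (2-3): L=3.8160, (cx,cy)=(0.2062,0.9785)
member 5 (2-4): L=1.7800, (cx,cy)=(1.0000,0.0000)
member 6 (3-4): L=3.8638, (cx,cy)=(0.2570,-0.9664)
member 7 (3-5): L=1.9810, (cx,cy)=(0.9995,-0.0323)
member 8 (4-5): L=3.8004, (cx,cy)=(0.2597,0.9657)
member 9 (4-6): L=1.9130, (cx,cy)=(1.0000,0.0000)
member 10 (5-6): L=3.7850, (cx,cy)=(0.2446,-0.9696)
solve A·x = −loads:
  F[0-1] = -1532.6075 N (compression)
  F[0-2] = -1172.0766 N (compression)
  F[1-2] = +1519.1849 N (tension)
  F[1-3] = -765.0615 N (compression)
  F[2-3] = -1287.2892 N (compression)
  F[2-4] = -345.9778 N (compression)
  F[3-4] = +452.3240 N (tension)
  F[3-5] = +229.8495 N (tension)
  F[4-5] = -452.6631 N (compression)
  F[4-6] = -112.1687 N (compression)
  F[5-6] = +458.4891 N (tension)
  Rx@0 = +1538.2700 N
  Ry@0 = +1488.2164 N
  Ry@6 = -444.5564 N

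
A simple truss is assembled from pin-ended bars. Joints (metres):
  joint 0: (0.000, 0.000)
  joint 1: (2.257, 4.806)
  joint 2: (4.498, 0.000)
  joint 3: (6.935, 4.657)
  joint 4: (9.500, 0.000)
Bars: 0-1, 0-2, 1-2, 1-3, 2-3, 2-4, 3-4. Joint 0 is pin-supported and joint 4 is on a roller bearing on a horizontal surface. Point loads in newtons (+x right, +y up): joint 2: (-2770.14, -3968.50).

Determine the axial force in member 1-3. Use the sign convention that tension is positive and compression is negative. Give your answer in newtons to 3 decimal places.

-1986.099

N=5 nodes, M=7 members, R=3 reactions → 2N=10, M+R=10
member 0 (0-1): L=5.3096, (cx,cy)=(0.4251,0.9052)
member 1 (0-2): L=4.4980, (cx,cy)=(1.0000,0.0000)
member 2 (1-2): L=5.3028, (cx,cy)=(0.4226,-0.9063)
member 3 (1-3): L=4.6804, (cx,cy)=(0.9995,-0.0318)
member 4 (2-3): L=5.2561, (cx,cy)=(0.4637,0.8860)
member 5 (2-4): L=5.0020, (cx,cy)=(1.0000,0.0000)
member 6 (3-4): L=5.3167, (cx,cy)=(0.4824,-0.8759)
solve A·x = −loads:
  F[0-1] = -2308.4646 N (compression)
  F[0-2] = -1788.8570 N (compression)
  F[1-2] = +2375.2797 N (tension)
  F[1-3] = -1986.0988 N (compression)
  F[2-3] = +2049.3415 N (tension)
  F[2-4] = +1034.9119 N (tension)
  F[3-4] = -2145.1363 N (compression)
  Rx@0 = +2770.1400 N
  Ry@0 = +2089.5197 N
  Ry@4 = +1878.9803 N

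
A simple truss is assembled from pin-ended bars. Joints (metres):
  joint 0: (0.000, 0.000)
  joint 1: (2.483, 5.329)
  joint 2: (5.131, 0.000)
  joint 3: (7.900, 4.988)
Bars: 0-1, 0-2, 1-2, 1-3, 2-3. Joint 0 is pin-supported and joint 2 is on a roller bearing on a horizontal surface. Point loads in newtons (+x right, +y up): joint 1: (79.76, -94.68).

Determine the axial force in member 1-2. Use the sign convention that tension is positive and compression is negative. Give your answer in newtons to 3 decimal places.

N=4 nodes, M=5 members, R=3 reactions → 2N=8, M+R=8
member 0 (0-1): L=5.8791, (cx,cy)=(0.4223,0.9064)
member 1 (0-2): L=5.1310, (cx,cy)=(1.0000,0.0000)
member 2 (1-2): L=5.9506, (cx,cy)=(0.4450,-0.8955)
member 3 (1-3): L=5.4277, (cx,cy)=(0.9980,-0.0628)
member 4 (2-3): L=5.7050, (cx,cy)=(0.4854,0.8743)
solve A·x = −loads:
  F[0-1] = +37.4826 N (tension)
  F[0-2] = +63.9294 N (tension)
  F[1-2] = -143.6635 N (compression)
  F[1-3] = +0.0000 N (tension)
  F[2-3] = -0.0000 N (compression)
  Rx@0 = -79.7600 N
  Ry@0 = -33.9755 N
  Ry@2 = +128.6555 N

-143.664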